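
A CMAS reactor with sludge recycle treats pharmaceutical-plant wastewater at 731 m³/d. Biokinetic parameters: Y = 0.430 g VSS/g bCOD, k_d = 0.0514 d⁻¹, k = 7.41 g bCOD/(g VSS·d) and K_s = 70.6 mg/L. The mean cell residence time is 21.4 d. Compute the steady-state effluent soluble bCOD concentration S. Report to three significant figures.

For a completely mixed reactor with recycle the Lawrence–McCarty relation gives S = K_s·(1 + k_d·θ_c) / [θ_c·(Y·k − k_d) − 1] = 70.6 × (1 + 0.0514 × 21.4) / [21.4 × (0.430 × 7.41 − 0.0514) − 1] = 148.3 / 66.09 = 2.243 mg/L.

S ≈ 2.24 mg/L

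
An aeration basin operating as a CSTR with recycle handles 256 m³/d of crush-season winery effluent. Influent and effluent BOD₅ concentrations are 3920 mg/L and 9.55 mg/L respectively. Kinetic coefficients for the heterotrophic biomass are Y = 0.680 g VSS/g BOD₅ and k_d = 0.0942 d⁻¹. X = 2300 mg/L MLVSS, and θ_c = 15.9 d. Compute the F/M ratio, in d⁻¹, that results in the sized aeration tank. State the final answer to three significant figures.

From the SRT design equation V = Y Q (S₀−S) θ_c / [X (1 + k_d θ_c)] = 0.680 × 256 × (3920 − 9.55) × 15.9 / [2300 × (1 + 0.0942 × 15.9)] = 1.08×10^7 / 5745 = 1884 m³.
Food-to-microorganism ratio F/M = Q S₀ / (V X) = 256 × 3920 / (1884 × 2300) = 0.2316 d⁻¹.

F/M ≈ 0.232 d⁻¹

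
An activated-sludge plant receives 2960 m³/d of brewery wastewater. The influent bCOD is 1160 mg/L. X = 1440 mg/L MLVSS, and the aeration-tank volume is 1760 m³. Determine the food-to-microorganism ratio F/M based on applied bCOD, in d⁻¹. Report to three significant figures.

F/M = Q·S₀ / (V·X) = 2960 × 1160 / (1760 × 1440) = 1.355 g bCOD·(g VSS·d)⁻¹.

F/M ≈ 1.35 d⁻¹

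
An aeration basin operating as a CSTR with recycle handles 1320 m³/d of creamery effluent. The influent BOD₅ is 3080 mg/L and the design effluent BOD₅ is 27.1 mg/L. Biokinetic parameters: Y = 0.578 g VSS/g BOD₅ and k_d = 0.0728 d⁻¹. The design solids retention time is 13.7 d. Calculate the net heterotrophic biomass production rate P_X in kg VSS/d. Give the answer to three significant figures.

Observed yield with endogenous decay: Y_obs = Y / (1 + k_d·θ_c) = 0.578 / (1 + 0.0728 × 13.7) = 0.578 / 1.997 = 0.2894 g VSS/g BOD₅.
Substrate removed = Q·(S₀ − S) = 1320 m³/d × (3080 − 27.1) g/m³ = 4.03×10^6 g/d = 4030 kg/d.
P_X = Y_obs · Q(S₀ − S) = 0.2894 × 4030 = 1166 kg VSS/d.

P_X ≈ 1170 kg VSS/d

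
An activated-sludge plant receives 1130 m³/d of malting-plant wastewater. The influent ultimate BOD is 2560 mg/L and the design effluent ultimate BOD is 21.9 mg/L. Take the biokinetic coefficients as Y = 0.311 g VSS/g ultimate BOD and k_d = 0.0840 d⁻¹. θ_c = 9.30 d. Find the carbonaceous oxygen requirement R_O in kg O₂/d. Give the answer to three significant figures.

R_O ≈ 2160 kg O₂/d

Observed yield with endogenous decay: Y_obs = Y / (1 + k_d·θ_c) = 0.311 / (1 + 0.0840 × 9.30) = 0.311 / 1.781 = 0.1746 g VSS/g ultimate BOD.
ΔS = 2560 − 21.9 = 2538 mg/L, so the substrate removal rate is 1130 × 2538/1000 = 2868 kg ultimate BOD/d.
P_X = Y_obs·Q·(S₀ − S) = 0.1746 × 2868 = 500.8 kg VSS/d.
Carbonaceous O₂ demand = substrate oxidised − cell-mass equivalent = 2868 − 1.42 × 500.8 = 2157 kg O₂/d.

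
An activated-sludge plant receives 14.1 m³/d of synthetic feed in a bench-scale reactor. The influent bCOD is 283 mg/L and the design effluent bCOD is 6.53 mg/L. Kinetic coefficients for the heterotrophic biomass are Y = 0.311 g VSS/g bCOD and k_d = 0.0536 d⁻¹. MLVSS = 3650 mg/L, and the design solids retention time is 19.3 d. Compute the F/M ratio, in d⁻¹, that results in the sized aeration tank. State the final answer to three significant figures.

From the SRT design equation V = Y Q (S₀−S) θ_c / [X (1 + k_d θ_c)] = 0.311 × 14.1 × (283 − 6.53) × 19.3 / [3650 × (1 + 0.0536 × 19.3)] = 2.34×10^4 / 7426 = 3.151 m³.
Food-to-microorganism ratio F/M = Q S₀ / (V X) = 14.1 × 283 / (3.151 × 3650) = 0.3470 d⁻¹.

F/M ≈ 0.347 d⁻¹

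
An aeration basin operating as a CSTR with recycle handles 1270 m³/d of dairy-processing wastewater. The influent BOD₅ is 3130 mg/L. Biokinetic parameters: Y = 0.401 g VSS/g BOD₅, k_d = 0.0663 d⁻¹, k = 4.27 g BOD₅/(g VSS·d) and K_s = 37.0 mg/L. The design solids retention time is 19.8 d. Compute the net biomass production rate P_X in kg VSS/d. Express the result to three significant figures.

P_X ≈ 689 kg VSS/d

For a completely mixed reactor with recycle the Lawrence–McCarty relation gives S = K_s·(1 + k_d·θ_c) / [θ_c·(Y·k − k_d) − 1] = 37.0 × (1 + 0.0663 × 19.8) / [19.8 × (0.401 × 4.27 − 0.0663) − 1] = 85.57 / 31.59 = 2.709 mg/L.
The observed yield is Y_obs = Y/(1 + k_d·θ_c) = 0.401 / (1 + 0.0663 × 19.8) = 0.401 / 2.313 = 0.1734 g VSS per g BOD₅ removed.
Mass of BOD₅ removed per day: Q(S₀ − S) = 1270 × 3127 g/m³ = 3972 kg/d.
Net biomass production P_X = Y_obs × Q·(S₀ − S) = 0.1734 × 3972 = 688.6 kg VSS/d.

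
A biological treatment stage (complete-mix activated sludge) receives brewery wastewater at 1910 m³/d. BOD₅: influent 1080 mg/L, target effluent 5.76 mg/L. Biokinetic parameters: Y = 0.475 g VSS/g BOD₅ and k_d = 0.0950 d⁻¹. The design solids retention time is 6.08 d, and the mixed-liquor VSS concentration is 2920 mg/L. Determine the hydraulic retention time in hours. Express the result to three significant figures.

Steady-state biomass mass balance: V·X·(1 + k_d·θ_c) = Y·Q·(S₀ − S)·θ_c, so V = 0.475 × 1910 × (1080 − 5.76) × 6.08 / [2920 × (1 + 0.0950 × 6.08)] = 5.93×10^6 / 4607 = 1286 m³.
HRT = V/Q = 1286 m³ / 1910 m³·d⁻¹ = 0.6735 d × 24 = 16.16 h.

τ ≈ 16.2 h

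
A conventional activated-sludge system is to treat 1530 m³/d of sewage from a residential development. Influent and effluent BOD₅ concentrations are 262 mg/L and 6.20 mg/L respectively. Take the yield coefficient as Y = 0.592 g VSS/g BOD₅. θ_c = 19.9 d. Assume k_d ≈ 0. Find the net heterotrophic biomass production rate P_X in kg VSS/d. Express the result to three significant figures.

P_X ≈ 232 kg VSS/d

No decay correction is needed, so Y_obs = Y = 0.592.
ΔS = 262 − 6.20 = 255.8 mg/L, so the substrate removal rate is 1530 × 255.8/1000 = 391.4 kg BOD₅/d.
Biomass produced: P_X = Y_obs·Q·ΔS = 0.5920 × 391.4 ≈ 231.7 kg VSS/d.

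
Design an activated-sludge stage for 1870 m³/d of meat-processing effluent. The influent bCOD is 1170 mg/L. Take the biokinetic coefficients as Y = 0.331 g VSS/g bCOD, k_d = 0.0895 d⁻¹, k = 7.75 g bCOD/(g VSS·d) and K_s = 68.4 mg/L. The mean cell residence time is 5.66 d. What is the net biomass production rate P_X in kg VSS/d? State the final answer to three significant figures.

For a completely mixed reactor with recycle the Lawrence–McCarty relation gives S = K_s·(1 + k_d·θ_c) / [θ_c·(Y·k − k_d) − 1] = 68.4 × (1 + 0.0895 × 5.66) / [5.66 × (0.331 × 7.75 − 0.0895) − 1] = 103.0 / 13.01 = 7.919 mg/L.
Observed yield with endogenous decay: Y_obs = Y / (1 + k_d·θ_c) = 0.331 / (1 + 0.0895 × 5.66) = 0.331 / 1.507 = 0.2197 g VSS/g bCOD.
Substrate removed = Q·(S₀ − S) = 1870 m³/d × (1170 − 7.92) g/m³ = 2.17×10^6 g/d = 2173 kg/d.
Net biomass production P_X = Y_obs × Q·(S₀ − S) = 0.2197 × 2173 = 477.4 kg VSS/d.

P_X ≈ 477 kg VSS/d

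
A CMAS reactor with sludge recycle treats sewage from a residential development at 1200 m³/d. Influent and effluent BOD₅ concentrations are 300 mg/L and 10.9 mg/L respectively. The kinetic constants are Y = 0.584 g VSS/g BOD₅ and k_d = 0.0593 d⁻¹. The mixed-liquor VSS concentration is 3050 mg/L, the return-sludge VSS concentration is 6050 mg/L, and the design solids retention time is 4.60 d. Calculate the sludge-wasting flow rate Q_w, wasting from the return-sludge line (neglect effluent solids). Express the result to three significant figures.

Q_w ≈ 26.3 m³/d

Steady-state biomass mass balance: V·X·(1 + k_d·θ_c) = Y·Q·(S₀ − S)·θ_c, so V = 0.584 × 1200 × (300 − 10.9) × 4.60 / [3050 × (1 + 0.0593 × 4.60)] = 9.32×10^5 / 3882 = 240.1 m³.
Wasting from the return line (neglecting effluent solids): Q_w = V·X / (θ_c·X_r) = 240.1 × 3050 / (4.60 × 6050) = 26.31 m³/d.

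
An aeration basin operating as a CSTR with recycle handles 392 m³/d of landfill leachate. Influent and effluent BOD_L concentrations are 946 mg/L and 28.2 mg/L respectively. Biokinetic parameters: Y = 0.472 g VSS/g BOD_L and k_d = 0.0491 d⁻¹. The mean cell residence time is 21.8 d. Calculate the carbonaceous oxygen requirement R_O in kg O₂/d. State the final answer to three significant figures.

R_O ≈ 243 kg O₂/d

Correct the yield for decay: Y_obs = Y/(1 + k_d θ_c) = 0.472 / (1 + 0.0491 × 21.8) = 0.472 / 2.070 = 0.2280.
Substrate removed = Q·(S₀ − S) = 392 m³/d × (946 − 28.2) g/m³ = 3.6×10^5 g/d = 359.8 kg/d.
P_X = Y_obs·Q·(S₀ − S) = 0.2280 × 359.8 = 82.02 kg VSS/d.
Carbonaceous O₂ demand = substrate oxidised − cell-mass equivalent = 359.8 − 1.42 × 82.02 = 243.3 kg O₂/d.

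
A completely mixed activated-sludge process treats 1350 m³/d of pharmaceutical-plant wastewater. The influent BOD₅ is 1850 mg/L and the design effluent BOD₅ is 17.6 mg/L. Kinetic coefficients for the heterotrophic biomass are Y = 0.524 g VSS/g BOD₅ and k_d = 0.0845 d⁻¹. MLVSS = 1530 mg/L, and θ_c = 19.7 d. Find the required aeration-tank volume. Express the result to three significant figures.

Rearranging the biomass balance for a CMAS with decay, V = Y·Q·ΔS·θ_c / [X·(1+k_d θ_c)] = 0.524 × 1350 × (1850 − 17.6) × 19.7 / [1530 × (1 + 0.0845 × 19.7)] = 2.55×10^7 / 4077 = 6264 m³.

V ≈ 6260 m³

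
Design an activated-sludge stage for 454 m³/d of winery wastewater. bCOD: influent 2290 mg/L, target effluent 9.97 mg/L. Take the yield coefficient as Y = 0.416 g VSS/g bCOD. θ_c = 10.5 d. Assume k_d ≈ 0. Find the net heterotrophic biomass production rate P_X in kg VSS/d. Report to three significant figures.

No decay correction is needed, so Y_obs = Y = 0.416.
ΔS = 2290 − 9.97 = 2280 mg/L, so the substrate removal rate is 454 × 2280/1000 = 1035 kg bCOD/d.
So the net sludge growth is P_X = 0.4160 × 1035 = 430.6 kg VSS/d.

P_X ≈ 431 kg VSS/d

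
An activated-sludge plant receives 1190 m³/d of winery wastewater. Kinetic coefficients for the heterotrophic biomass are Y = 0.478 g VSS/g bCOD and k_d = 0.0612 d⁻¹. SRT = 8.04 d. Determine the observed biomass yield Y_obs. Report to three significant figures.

Y_obs ≈ 0.320 g VSS/g bCOD

The observed yield is Y_obs = Y/(1 + k_d·θ_c) = 0.478 / (1 + 0.0612 × 8.04) = 0.478 / 1.492 = 0.3204 g VSS per g bCOD removed.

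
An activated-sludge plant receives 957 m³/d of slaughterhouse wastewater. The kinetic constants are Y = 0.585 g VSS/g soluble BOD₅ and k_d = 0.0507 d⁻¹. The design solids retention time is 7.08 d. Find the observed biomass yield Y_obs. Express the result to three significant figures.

Y_obs ≈ 0.430 g VSS/g soluble BOD₅

Observed yield with endogenous decay: Y_obs = Y / (1 + k_d·θ_c) = 0.585 / (1 + 0.0507 × 7.08) = 0.585 / 1.359 = 0.4305 g VSS/g soluble BOD₅.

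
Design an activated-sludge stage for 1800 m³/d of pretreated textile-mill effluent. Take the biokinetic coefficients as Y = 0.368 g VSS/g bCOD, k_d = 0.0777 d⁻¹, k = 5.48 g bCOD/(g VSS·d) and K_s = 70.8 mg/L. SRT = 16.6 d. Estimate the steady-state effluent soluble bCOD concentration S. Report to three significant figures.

S ≈ 5.20 mg/L

Effluent substrate depends only on kinetics and SRT: S = K_s(1 + k_d θ_c) / [θ_c(Yk − k_d) − 1] = 70.8 × (1 + 0.0777 × 16.6) / [16.6 × (0.368 × 5.48 − 0.0777) − 1] = 162.1 / 31.19 = 5.198 mg/L.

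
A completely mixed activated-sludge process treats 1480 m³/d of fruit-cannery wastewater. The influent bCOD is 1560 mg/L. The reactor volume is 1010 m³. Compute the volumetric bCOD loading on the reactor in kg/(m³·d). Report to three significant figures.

Volumetric loading L_v = Q·S₀ / V = 1480 × 1560 g/m³ / 1010 m³ = 2286 g/(m³·d) = 2.286 kg bCOD/(m³·d).

L_v ≈ 2.29 kg bCOD/(m³·d)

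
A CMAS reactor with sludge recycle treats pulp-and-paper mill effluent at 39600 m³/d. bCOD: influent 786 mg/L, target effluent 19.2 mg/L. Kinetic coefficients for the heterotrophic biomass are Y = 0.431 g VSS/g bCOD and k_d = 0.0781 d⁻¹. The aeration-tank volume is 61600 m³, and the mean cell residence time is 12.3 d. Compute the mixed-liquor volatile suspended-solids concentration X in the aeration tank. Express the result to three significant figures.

Solving the biomass balance for X: X = Y Q (S₀−S) θ_c / [V (1+k_d θ_c)] = 0.431 × 39600 × (786 − 19.2) × 12.3 / [61600 × (1 + 0.0781 × 12.3)] = 1333 mg/L.

X ≈ 1330 mg/L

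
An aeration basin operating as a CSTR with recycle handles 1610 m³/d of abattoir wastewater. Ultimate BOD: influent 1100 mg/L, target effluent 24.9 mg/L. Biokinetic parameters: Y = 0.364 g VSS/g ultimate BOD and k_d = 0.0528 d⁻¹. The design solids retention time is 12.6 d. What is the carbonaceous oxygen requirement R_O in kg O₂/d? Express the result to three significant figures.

R_O ≈ 1190 kg O₂/d

Y_obs = Y / (1 + k_d θ_c) = 0.364 / (1 + 0.0528 × 12.6) = 0.364 / 1.665 = 0.2186.
Substrate removed = Q·(S₀ − S) = 1610 m³/d × (1100 − 24.9) g/m³ = 1.73×10^6 g/d = 1731 kg/d.
Biomass synthesised: P_X = Y_obs × 1731 = 378.3 kg VSS/d.
Carbonaceous O₂ demand = substrate oxidised − cell-mass equivalent = 1731 − 1.42 × 378.3 = 1194 kg O₂/d.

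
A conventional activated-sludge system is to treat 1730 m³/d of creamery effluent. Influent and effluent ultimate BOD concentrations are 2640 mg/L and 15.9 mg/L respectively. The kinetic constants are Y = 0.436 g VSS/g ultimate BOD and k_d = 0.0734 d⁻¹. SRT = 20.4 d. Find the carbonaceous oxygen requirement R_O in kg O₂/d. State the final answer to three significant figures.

R_O ≈ 3410 kg O₂/d

The observed yield is Y_obs = Y/(1 + k_d·θ_c) = 0.436 / (1 + 0.0734 × 20.4) = 0.436 / 2.497 = 0.1746 g VSS per g ultimate BOD removed.
Mass of ultimate BOD removed per day: Q(S₀ − S) = 1730 × 2624 g/m³ = 4540 kg/d.
Net sludge production P_X = 0.1746 × 4540 = 792.6 kg VSS/d.
Carbonaceous O₂ demand = substrate oxidised − cell-mass equivalent = 4540 − 1.42 × 792.6 = 3414 kg O₂/d.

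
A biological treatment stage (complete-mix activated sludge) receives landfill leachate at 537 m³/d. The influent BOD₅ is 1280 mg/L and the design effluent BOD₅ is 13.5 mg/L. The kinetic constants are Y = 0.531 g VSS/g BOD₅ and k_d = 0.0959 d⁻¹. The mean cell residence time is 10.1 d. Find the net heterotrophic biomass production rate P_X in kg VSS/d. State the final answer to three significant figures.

P_X ≈ 183 kg VSS/d

Correct the yield for decay: Y_obs = Y/(1 + k_d θ_c) = 0.531 / (1 + 0.0959 × 10.1) = 0.531 / 1.969 = 0.2697.
ΔS = 1280 − 13.5 = 1266 mg/L, so the substrate removal rate is 537 × 1266/1000 = 680.1 kg BOD₅/d.
So the net sludge growth is P_X = 0.2697 × 680.1 = 183.5 kg VSS/d.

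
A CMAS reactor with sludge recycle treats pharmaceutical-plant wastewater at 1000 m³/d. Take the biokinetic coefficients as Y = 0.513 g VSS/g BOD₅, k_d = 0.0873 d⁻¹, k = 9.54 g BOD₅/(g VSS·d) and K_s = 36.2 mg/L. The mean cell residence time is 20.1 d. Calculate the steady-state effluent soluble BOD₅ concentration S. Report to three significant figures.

S ≈ 1.04 mg/L

Effluent substrate depends only on kinetics and SRT: S = K_s(1 + k_d θ_c) / [θ_c(Yk − k_d) − 1] = 36.2 × (1 + 0.0873 × 20.1) / [20.1 × (0.513 × 9.54 − 0.0873) − 1] = 99.72 / 95.62 = 1.043 mg/L.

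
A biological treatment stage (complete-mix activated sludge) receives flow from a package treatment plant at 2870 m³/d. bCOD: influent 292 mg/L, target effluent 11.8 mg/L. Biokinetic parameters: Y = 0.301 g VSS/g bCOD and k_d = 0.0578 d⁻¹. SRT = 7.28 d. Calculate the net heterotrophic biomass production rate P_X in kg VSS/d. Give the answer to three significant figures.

Observed yield with endogenous decay: Y_obs = Y / (1 + k_d·θ_c) = 0.301 / (1 + 0.0578 × 7.28) = 0.301 / 1.421 = 0.2119 g VSS/g bCOD.
Substrate removed = Q·(S₀ − S) = 2870 m³/d × (292 − 11.8) g/m³ = 8.04×10^5 g/d = 804.2 kg/d.
So the net sludge growth is P_X = 0.2119 × 804.2 = 170.4 kg VSS/d.

P_X ≈ 170 kg VSS/d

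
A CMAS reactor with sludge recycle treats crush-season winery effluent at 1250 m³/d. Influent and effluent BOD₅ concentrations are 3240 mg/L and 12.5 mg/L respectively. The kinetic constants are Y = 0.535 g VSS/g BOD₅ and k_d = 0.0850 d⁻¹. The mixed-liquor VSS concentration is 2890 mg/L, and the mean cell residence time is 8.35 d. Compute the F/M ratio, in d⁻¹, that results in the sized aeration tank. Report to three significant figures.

Rearranging the biomass balance for a CMAS with decay, V = Y·Q·ΔS·θ_c / [X·(1+k_d θ_c)] = 0.535 × 1250 × (3240 − 12.5) × 8.35 / [2890 × (1 + 0.0850 × 8.35)] = 1.8×10^7 / 4941 = 3647 m³.
F/M = applied load / biomass = Q·S₀/(V·X) = 1250 × 3240 / (3647 × 2890) = 0.3842 d⁻¹.

F/M ≈ 0.384 d⁻¹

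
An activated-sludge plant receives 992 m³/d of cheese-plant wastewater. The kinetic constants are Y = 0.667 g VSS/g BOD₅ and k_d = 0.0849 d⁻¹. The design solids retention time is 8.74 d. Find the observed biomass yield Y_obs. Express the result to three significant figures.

Y_obs = Y / (1 + k_d θ_c) = 0.667 / (1 + 0.0849 × 8.74) = 0.667 / 1.742 = 0.3829.

Y_obs ≈ 0.383 g VSS/g BOD₅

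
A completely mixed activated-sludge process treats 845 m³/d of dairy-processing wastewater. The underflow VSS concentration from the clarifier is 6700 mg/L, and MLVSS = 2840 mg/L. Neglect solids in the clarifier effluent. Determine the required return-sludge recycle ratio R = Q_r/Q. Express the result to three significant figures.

R ≈ 0.736

R = Q_r/Q = X/(X_r − X) = 2840 / (6700 − 2840) = 0.7358.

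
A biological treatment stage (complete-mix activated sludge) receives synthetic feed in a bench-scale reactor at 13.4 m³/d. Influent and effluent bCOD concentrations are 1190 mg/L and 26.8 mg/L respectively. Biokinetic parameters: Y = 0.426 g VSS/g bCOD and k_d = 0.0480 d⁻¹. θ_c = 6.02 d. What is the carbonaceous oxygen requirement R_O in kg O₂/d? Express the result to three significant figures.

Correct the yield for decay: Y_obs = Y/(1 + k_d θ_c) = 0.426 / (1 + 0.0480 × 6.02) = 0.426 / 1.289 = 0.3305.
Substrate removed = Q·(S₀ − S) = 13.4 m³/d × (1190 − 26.8) g/m³ = 1.56×10^4 g/d = 15.59 kg/d.
Net sludge production P_X = 0.3305 × 15.59 = 5.151 kg VSS/d.
R_O = Q·(S₀ − S) − 1.42·P_X = 15.59 − 1.42 × 5.151 = 8.272 kg O₂/d.

R_O ≈ 8.27 kg O₂/d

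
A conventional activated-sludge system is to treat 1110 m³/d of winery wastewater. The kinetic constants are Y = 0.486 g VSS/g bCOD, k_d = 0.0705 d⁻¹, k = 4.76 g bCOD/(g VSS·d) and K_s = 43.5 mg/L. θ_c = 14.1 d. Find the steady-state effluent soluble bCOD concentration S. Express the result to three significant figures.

S ≈ 2.83 mg/L

For a completely mixed reactor with recycle the Lawrence–McCarty relation gives S = K_s·(1 + k_d·θ_c) / [θ_c·(Y·k − k_d) − 1] = 43.5 × (1 + 0.0705 × 14.1) / [14.1 × (0.486 × 4.76 − 0.0705) − 1] = 86.74 / 30.62 = 2.832 mg/L.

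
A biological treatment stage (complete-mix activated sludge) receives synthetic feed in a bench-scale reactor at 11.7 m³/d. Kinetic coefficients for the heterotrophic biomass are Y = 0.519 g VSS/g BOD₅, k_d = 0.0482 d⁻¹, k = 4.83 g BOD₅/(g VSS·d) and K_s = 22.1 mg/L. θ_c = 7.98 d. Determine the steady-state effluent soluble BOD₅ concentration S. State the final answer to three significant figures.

S ≈ 1.64 mg/L

Effluent substrate depends only on kinetics and SRT: S = K_s(1 + k_d θ_c) / [θ_c(Yk − k_d) − 1] = 22.1 × (1 + 0.0482 × 7.98) / [7.98 × (0.519 × 4.83 − 0.0482) − 1] = 30.60 / 18.62 = 1.643 mg/L.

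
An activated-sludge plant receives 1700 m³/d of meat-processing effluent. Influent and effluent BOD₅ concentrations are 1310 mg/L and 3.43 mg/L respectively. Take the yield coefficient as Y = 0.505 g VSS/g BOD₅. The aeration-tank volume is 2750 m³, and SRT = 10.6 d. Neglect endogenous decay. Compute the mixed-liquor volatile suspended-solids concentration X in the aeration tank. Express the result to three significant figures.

From V·X = Y·Q·(S₀ − S)·θ_c (decay neglected): X = 0.505 × 1700 × (1310 − 3.43) × 10.6 / 2750 = 4324 mg/L.

X ≈ 4320 mg/L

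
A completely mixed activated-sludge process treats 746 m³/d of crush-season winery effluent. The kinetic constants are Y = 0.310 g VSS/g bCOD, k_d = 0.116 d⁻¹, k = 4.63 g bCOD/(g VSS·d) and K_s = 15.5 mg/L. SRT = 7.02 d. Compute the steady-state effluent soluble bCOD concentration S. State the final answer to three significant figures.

S ≈ 3.40 mg/L

From the Monod/SRT balance for a CMAS, S = K_s·(1+k_d θ_c)/[θ_c·(Y k − k_d) − 1] = 15.5 × (1 + 0.116 × 7.02) / [7.02 × (0.310 × 4.63 − 0.116) − 1] = 28.12 / 8.261 = 3.404 mg/L.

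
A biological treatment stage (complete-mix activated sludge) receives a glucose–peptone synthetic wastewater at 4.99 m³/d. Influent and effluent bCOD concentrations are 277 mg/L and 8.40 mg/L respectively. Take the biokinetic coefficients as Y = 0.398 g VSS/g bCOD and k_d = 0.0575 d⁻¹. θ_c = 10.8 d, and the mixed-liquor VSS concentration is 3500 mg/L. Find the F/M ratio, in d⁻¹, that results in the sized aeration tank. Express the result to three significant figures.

F/M ≈ 0.389 d⁻¹

From the SRT design equation V = Y Q (S₀−S) θ_c / [X (1 + k_d θ_c)] = 0.398 × 4.99 × (277 − 8.40) × 10.8 / [3500 × (1 + 0.0575 × 10.8)] = 5.76×10^3 / 5674 = 1.015 m³.
Food-to-microorganism ratio F/M = Q S₀ / (V X) = 4.99 × 277 / (1.015 × 3500) = 0.3889 d⁻¹.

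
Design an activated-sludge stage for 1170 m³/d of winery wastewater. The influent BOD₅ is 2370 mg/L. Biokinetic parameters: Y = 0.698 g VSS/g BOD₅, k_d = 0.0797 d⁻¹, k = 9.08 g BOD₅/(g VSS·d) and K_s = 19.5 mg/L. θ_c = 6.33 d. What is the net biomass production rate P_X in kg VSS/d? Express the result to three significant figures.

P_X ≈ 1290 kg VSS/d

For a completely mixed reactor with recycle the Lawrence–McCarty relation gives S = K_s·(1 + k_d·θ_c) / [θ_c·(Y·k − k_d) − 1] = 19.5 × (1 + 0.0797 × 6.33) / [6.33 × (0.698 × 9.08 − 0.0797) − 1] = 29.34 / 38.61 = 0.7598 mg/L.
Observed yield with endogenous decay: Y_obs = Y / (1 + k_d·θ_c) = 0.698 / (1 + 0.0797 × 6.33) = 0.698 / 1.505 = 0.4639 g VSS/g BOD₅.
Mass of BOD₅ removed per day: Q(S₀ − S) = 1170 × 2369 g/m³ = 2772 kg/d.
So the net sludge growth is P_X = 0.4639 × 2772 = 1286 kg VSS/d.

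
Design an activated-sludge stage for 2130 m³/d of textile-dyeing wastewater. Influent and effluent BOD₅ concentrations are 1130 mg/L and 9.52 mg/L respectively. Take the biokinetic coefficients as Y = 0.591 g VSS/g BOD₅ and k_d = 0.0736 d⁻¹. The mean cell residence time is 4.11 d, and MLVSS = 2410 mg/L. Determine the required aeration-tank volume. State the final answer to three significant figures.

V ≈ 1850 m³

From the SRT design equation V = Y Q (S₀−S) θ_c / [X (1 + k_d θ_c)] = 0.591 × 2130 × (1130 − 9.52) × 4.11 / [2410 × (1 + 0.0736 × 4.11)] = 5.8×10^6 / 3139 = 1847 m³.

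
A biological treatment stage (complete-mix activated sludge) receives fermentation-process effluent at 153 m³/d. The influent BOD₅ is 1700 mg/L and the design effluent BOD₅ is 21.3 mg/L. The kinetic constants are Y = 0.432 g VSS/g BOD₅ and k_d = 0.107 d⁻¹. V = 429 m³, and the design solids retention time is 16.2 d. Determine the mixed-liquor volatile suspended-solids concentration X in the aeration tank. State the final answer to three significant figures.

From V·X·(1 + k_d·θ_c) = Y·Q·(S₀ − S)·θ_c: X = 0.432 × 153 × (1700 − 21.3) × 16.2 / [429 × (1 + 0.107 × 16.2)] = 1533 mg/L.

X ≈ 1530 mg/L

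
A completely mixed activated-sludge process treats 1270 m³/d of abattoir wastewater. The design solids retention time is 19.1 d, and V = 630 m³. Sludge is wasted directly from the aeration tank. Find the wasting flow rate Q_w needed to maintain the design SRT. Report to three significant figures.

Q_w ≈ 33.0 m³/d

Wasting from the aeration tank: Q_w = V / θ_c = 630.0 / 19.1 = 32.98 m³/d.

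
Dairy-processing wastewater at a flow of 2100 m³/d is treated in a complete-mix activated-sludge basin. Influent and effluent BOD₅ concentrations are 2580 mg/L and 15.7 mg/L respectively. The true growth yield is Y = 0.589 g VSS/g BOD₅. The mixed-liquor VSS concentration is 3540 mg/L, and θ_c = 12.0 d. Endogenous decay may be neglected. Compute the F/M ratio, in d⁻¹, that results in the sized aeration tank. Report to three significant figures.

F/M ≈ 0.142 d⁻¹

With k_d = 0 the design equation reduces to V = Y Q (S₀−S) θ_c / X = 0.589 × 2100 × (2580 − 15.7) × 12.0 / 3540 = 10752 m³.
Food-to-microorganism ratio F/M = Q S₀ / (V X) = 2100 × 2580 / (10752 × 3540) = 0.1423 d⁻¹.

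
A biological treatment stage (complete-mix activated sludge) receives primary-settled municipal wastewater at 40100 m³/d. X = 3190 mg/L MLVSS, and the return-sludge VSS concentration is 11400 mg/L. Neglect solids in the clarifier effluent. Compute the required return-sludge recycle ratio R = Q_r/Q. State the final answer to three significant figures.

Mass balance around the secondary clarifier (neglecting effluent solids): R = X / (X_r − X) = 3190 / (11400 − 3190) = 0.3886.

R ≈ 0.389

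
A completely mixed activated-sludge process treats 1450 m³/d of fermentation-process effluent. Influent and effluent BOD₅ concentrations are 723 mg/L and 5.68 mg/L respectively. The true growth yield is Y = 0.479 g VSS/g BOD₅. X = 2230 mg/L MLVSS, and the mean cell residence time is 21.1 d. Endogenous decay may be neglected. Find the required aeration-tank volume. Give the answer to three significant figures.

V·X = Y·Q·ΔS·θ_c gives V = 0.479 × 1450 × (723 − 5.68) × 21.1 / 2230 = 4714 m³.

V ≈ 4710 m³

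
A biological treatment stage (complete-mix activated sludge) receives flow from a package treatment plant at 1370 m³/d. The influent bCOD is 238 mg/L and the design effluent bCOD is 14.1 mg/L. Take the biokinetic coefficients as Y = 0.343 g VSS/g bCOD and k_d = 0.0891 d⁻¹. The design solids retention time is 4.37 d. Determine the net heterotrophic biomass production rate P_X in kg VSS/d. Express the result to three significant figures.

Observed yield with endogenous decay: Y_obs = Y / (1 + k_d·θ_c) = 0.343 / (1 + 0.0891 × 4.37) = 0.343 / 1.389 = 0.2469 g VSS/g bCOD.
Mass of bCOD removed per day: Q(S₀ − S) = 1370 × 223.9 g/m³ = 306.7 kg/d.
P_X = Y_obs · Q(S₀ − S) = 0.2469 × 306.7 = 75.73 kg VSS/d.

P_X ≈ 75.7 kg VSS/d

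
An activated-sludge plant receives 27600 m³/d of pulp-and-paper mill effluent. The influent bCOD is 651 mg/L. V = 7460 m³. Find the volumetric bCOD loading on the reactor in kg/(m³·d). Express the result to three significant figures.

Volumetric loading L_v = Q·S₀ / V = 27600 × 651 g/m³ / 7460 m³ = 2409 g/(m³·d) = 2.409 kg bCOD/(m³·d).

L_v ≈ 2.41 kg bCOD/(m³·d)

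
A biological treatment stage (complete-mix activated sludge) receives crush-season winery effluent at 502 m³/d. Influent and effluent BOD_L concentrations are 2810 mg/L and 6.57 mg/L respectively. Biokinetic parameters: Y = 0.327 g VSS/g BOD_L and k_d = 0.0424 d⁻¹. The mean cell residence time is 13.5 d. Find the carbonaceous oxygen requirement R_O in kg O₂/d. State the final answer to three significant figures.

The observed yield is Y_obs = Y/(1 + k_d·θ_c) = 0.327 / (1 + 0.0424 × 13.5) = 0.327 / 1.572 = 0.2080 g VSS per g BOD_L removed.
ΔS = 2810 − 6.57 = 2803 mg/L, so the substrate removal rate is 502 × 2803/1000 = 1407 kg BOD_L/d.
Net sludge production P_X = 0.2080 × 1407 = 292.7 kg VSS/d.
R_O = Q·ΔS − 1.42 P_X = 1407 − 415.6 = 991.7 kg O₂/d.

R_O ≈ 992 kg O₂/d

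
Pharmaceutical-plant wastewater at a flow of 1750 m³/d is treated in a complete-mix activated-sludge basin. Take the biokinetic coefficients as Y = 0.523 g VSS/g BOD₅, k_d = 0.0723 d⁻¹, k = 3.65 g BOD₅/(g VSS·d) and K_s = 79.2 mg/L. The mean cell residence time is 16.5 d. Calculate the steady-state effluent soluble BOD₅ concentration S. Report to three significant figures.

For a completely mixed reactor with recycle the Lawrence–McCarty relation gives S = K_s·(1 + k_d·θ_c) / [θ_c·(Y·k − k_d) − 1] = 79.2 × (1 + 0.0723 × 16.5) / [16.5 × (0.523 × 3.65 − 0.0723) − 1] = 173.7 / 29.30 = 5.927 mg/L.

S ≈ 5.93 mg/L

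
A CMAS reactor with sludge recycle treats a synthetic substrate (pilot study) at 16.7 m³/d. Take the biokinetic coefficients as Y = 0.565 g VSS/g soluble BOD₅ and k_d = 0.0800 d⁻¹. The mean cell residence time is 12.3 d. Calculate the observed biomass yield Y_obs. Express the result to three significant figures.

Y_obs ≈ 0.285 g VSS/g soluble BOD₅

Y_obs = Y / (1 + k_d θ_c) = 0.565 / (1 + 0.0800 × 12.3) = 0.565 / 1.984 = 0.2848.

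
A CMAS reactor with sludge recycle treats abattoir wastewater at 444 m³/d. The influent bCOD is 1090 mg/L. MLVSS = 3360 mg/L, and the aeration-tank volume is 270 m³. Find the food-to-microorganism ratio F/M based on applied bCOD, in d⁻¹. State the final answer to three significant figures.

F/M = Q·S₀ / (V·X) = 444 × 1090 / (270.0 × 3360) = 0.5335 g bCOD·(g VSS·d)⁻¹.

F/M ≈ 0.533 d⁻¹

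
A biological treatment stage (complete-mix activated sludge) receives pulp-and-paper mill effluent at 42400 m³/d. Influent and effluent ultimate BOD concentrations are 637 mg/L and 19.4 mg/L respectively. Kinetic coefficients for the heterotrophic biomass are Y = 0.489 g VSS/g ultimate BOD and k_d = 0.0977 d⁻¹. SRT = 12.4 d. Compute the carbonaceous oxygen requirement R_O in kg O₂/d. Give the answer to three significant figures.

Correct the yield for decay: Y_obs = Y/(1 + k_d θ_c) = 0.489 / (1 + 0.0977 × 12.4) = 0.489 / 2.211 = 0.2211.
Q·(S₀ − S) = 42400 × (637 − 19.4) × 10⁻³ = 26186 kg/d removed.
Biomass synthesised: P_X = Y_obs × 26186 = 5790 kg VSS/d.
R_O = Q·(S₀ − S) − 1.42·P_X = 26186 − 1.42 × 5790 = 17964 kg O₂/d.

R_O ≈ 18000 kg O₂/d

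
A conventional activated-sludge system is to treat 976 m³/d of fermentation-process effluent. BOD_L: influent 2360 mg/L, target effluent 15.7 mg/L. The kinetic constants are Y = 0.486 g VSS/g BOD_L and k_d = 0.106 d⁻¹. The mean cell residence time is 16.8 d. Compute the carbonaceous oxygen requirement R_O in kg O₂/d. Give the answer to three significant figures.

Correct the yield for decay: Y_obs = Y/(1 + k_d θ_c) = 0.486 / (1 + 0.106 × 16.8) = 0.486 / 2.781 = 0.1748.
ΔS = 2360 − 15.7 = 2344 mg/L, so the substrate removal rate is 976 × 2344/1000 = 2288 kg BOD_L/d.
Net sludge production P_X = 0.1748 × 2288 = 399.9 kg VSS/d.
R_O = Q·(S₀ − S) − 1.42·P_X = 2288 − 1.42 × 399.9 = 1720 kg O₂/d.

R_O ≈ 1720 kg O₂/d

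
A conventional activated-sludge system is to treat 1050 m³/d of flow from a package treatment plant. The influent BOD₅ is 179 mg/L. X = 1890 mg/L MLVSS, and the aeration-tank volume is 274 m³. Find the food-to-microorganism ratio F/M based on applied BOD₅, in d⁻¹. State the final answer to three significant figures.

F/M ≈ 0.363 d⁻¹

F/M = Q·S₀ / (V·X) = 1050 × 179 / (274.0 × 1890) = 0.3629 g BOD₅·(g VSS·d)⁻¹.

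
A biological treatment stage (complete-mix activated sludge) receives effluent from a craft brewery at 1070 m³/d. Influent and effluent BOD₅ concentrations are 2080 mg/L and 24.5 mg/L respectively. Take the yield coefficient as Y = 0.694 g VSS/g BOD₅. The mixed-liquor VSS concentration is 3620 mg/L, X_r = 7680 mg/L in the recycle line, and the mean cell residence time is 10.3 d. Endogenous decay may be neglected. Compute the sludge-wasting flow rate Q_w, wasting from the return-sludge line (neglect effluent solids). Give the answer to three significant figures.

Q_w ≈ 199 m³/d

With k_d = 0 the design equation reduces to V = Y Q (S₀−S) θ_c / X = 0.694 × 1070 × (2080 − 24.5) × 10.3 / 3620 = 4343 m³.
θ_c = V·X/(Q_w·X_r) when wasting from the recycle, so Q_w = V·X/(θ_c·X_r) = 4343 × 3620 / (10.3 × 7680) = 198.7 m³/d.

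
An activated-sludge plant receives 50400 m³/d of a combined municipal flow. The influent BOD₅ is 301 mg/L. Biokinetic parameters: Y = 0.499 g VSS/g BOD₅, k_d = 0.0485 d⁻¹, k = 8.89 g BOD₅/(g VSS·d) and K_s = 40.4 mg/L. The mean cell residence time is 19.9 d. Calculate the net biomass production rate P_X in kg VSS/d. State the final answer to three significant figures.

P_X ≈ 3840 kg VSS/d

For a completely mixed reactor with recycle the Lawrence–McCarty relation gives S = K_s·(1 + k_d·θ_c) / [θ_c·(Y·k − k_d) − 1] = 40.4 × (1 + 0.0485 × 19.9) / [19.9 × (0.499 × 8.89 − 0.0485) − 1] = 79.39 / 86.31 = 0.9198 mg/L.
Observed yield with endogenous decay: Y_obs = Y / (1 + k_d·θ_c) = 0.499 / (1 + 0.0485 × 19.9) = 0.499 / 1.965 = 0.2539 g VSS/g BOD₅.
Mass of BOD₅ removed per day: Q(S₀ − S) = 50400 × 300.1 g/m³ = 15124 kg/d.
So the net sludge growth is P_X = 0.2539 × 15124 = 3840 kg VSS/d.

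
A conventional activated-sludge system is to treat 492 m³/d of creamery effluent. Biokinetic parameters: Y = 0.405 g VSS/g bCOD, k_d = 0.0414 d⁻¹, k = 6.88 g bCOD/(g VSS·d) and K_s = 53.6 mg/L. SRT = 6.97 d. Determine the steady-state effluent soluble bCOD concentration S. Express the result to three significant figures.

S ≈ 3.81 mg/L

For a completely mixed reactor with recycle the Lawrence–McCarty relation gives S = K_s·(1 + k_d·θ_c) / [θ_c·(Y·k − k_d) − 1] = 53.6 × (1 + 0.0414 × 6.97) / [6.97 × (0.405 × 6.88 − 0.0414) − 1] = 69.07 / 18.13 = 3.809 mg/L.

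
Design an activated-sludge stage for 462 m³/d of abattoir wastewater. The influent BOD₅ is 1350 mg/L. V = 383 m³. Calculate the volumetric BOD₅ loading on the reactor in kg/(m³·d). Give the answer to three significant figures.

L_v = Q S₀ / V = 462 × 1350 × 10⁻³ / 383.0 = 1.628 kg/(m³·d).

L_v ≈ 1.63 kg BOD₅/(m³·d)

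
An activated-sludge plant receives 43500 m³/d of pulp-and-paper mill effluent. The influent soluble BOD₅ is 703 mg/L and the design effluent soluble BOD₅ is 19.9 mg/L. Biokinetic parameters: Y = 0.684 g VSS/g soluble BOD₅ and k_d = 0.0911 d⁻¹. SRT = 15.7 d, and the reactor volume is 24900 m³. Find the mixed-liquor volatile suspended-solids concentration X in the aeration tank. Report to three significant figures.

Solving the biomass balance for X: X = Y Q (S₀−S) θ_c / [V (1+k_d θ_c)] = 0.684 × 43500 × (703 − 19.9) × 15.7 / [24900 × (1 + 0.0911 × 15.7)] = 5273 mg/L.

X ≈ 5270 mg/L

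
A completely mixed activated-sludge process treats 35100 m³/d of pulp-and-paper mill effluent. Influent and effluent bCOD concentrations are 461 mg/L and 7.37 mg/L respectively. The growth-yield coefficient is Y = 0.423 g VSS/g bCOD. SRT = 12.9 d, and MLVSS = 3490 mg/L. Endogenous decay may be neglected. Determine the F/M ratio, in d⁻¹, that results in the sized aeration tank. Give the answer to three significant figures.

F/M ≈ 0.186 d⁻¹

V·X = Y·Q·ΔS·θ_c gives V = 0.423 × 35100 × (461 − 7.37) × 12.9 / 3490 = 24895 m³.
F/M = Q·S₀ / (V·X) = 35100 × 461 / (24895 × 3490) = 0.1862 g bCOD·(g VSS·d)⁻¹.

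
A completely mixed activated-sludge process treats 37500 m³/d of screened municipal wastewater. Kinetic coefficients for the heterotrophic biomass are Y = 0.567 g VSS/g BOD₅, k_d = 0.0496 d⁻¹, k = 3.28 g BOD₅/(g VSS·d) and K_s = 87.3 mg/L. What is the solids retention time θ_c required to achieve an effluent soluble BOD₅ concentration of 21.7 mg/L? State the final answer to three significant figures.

θ_c ≈ 3.12 d

From 1/θ_c = Y·k·S/(K_s + S) − k_d: Y·k·S/(K_s+S) = 0.567 × 3.28 × 21.7 / (87.3 + 21.7) = 0.3702 d⁻¹.
1/θ_c = 0.3702 − 0.0496 = 0.3206 d⁻¹, so θ_c = 3.119 d.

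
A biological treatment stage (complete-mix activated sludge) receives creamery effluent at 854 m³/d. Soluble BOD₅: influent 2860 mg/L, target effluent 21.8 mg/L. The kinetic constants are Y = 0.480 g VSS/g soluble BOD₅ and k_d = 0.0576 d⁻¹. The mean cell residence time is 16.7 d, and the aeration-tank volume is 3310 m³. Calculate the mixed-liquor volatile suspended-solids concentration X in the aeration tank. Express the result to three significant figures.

X ≈ 2990 mg/L

Solving the biomass balance for X: X = Y Q (S₀−S) θ_c / [V (1+k_d θ_c)] = 0.480 × 854 × (2860 − 21.8) × 16.7 / [3310 × (1 + 0.0576 × 16.7)] = 2992 mg/L.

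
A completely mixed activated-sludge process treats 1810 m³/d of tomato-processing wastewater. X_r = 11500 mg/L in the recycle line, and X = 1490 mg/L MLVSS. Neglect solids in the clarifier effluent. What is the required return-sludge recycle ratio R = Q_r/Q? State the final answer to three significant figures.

R = Q_r/Q = X/(X_r − X) = 1490 / (11500 − 1490) = 0.1489.

R ≈ 0.149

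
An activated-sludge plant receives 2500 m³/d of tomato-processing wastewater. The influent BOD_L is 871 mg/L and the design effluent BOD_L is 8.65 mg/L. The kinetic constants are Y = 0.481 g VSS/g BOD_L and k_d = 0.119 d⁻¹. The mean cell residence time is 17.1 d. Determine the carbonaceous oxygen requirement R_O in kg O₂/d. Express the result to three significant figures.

R_O ≈ 1670 kg O₂/d

Correct the yield for decay: Y_obs = Y/(1 + k_d θ_c) = 0.481 / (1 + 0.119 × 17.1) = 0.481 / 3.035 = 0.1585.
ΔS = 871 − 8.65 = 862.4 mg/L, so the substrate removal rate is 2500 × 862.4/1000 = 2156 kg BOD_L/d.
Net sludge production P_X = 0.1585 × 2156 = 341.7 kg VSS/d.
R_O = Q·(S₀ − S) − 1.42·P_X = 2156 − 1.42 × 341.7 = 1671 kg O₂/d.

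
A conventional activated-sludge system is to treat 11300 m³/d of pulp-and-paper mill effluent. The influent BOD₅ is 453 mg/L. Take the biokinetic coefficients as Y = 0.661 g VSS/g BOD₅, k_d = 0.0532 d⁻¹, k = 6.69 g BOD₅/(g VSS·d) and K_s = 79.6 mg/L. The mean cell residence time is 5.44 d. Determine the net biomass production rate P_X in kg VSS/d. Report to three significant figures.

From the Monod/SRT balance for a CMAS, S = K_s·(1+k_d θ_c)/[θ_c·(Y k − k_d) − 1] = 79.6 × (1 + 0.0532 × 5.44) / [5.44 × (0.661 × 6.69 − 0.0532) − 1] = 102.6 / 22.77 = 4.508 mg/L.
Observed yield with endogenous decay: Y_obs = Y / (1 + k_d·θ_c) = 0.661 / (1 + 0.0532 × 5.44) = 0.661 / 1.289 = 0.5126 g VSS/g BOD₅.
Substrate removed = Q·(S₀ − S) = 11300 m³/d × (453 − 4.51) g/m³ = 5.07×10^6 g/d = 5068 kg/d.
Biomass produced: P_X = Y_obs·Q·ΔS = 0.5126 × 5068 ≈ 2598 kg VSS/d.

P_X ≈ 2600 kg VSS/d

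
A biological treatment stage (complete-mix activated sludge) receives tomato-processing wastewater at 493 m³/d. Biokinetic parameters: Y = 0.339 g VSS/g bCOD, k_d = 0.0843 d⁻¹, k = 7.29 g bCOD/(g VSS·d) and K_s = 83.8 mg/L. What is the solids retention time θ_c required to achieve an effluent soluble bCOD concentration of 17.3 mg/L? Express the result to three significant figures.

θ_c ≈ 2.95 d

Specific growth rate at S = 17.3 mg/L: μ = YkS/(K_s+S) = 0.339·7.29·17.3/(83.8+17.3) = 0.4229 d⁻¹.
Then 1/θ_c = μ − k_d = 0.4229 − 0.0843 = 0.3386 d⁻¹, giving θ_c = 2.953 d.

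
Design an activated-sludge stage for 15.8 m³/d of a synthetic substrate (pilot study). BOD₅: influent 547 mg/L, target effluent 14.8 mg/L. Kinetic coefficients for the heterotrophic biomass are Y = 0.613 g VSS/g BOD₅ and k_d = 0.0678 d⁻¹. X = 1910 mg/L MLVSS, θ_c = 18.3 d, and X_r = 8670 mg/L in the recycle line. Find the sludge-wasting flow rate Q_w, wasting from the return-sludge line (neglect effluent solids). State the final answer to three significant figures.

Q_w ≈ 0.265 m³/d

Steady-state biomass mass balance: V·X·(1 + k_d·θ_c) = Y·Q·(S₀ − S)·θ_c, so V = 0.613 × 15.8 × (547 − 14.8) × 18.3 / [1910 × (1 + 0.0678 × 18.3)] = 9.43×10^4 / 4280 = 22.04 m³.
Q_w = (V·X)/(θ_c X_r) = 22.04 × 1910 / (18.3 × 8670) = 0.2653 m³/d.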